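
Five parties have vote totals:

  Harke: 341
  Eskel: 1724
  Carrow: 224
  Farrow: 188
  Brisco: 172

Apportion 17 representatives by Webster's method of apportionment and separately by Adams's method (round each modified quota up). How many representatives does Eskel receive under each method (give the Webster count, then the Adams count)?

12 and 10

Webster: Harke 2, Eskel 12, Carrow 1, Farrow 1, Brisco 1.
Adams: Harke 2, Eskel 10, Carrow 2, Farrow 2, Brisco 1.
Eskel gets 12 under Webster and 10 under Adams.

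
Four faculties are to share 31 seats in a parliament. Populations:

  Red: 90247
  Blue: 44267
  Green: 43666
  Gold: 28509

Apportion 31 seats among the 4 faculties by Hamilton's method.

Red 13, Blue 7, Green 7, Gold 4

The standard divisor is 206689/31 ≈ 6667.387.
Standard quotas: Red 13.5356, Blue 6.6393, Green 6.5492, Gold 4.2759.
Lower quotas: Red 13, Blue 6, Green 6, Gold 4 (sum 29, leaving 2 seats).
Remainders in descending order: Blue 0.6393, Green 0.5492, Red 0.5356, Gold 0.2759.
The surplus seats go to Blue, Green.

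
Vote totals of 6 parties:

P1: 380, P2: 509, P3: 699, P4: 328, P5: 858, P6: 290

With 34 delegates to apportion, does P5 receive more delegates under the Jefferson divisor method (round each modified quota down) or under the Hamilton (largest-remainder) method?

Jefferson

Jefferson: P1 4, P2 6, P3 8, P4 3, P5 10, P6 3.
Hamilton: P1 4, P2 6, P3 8, P4 4, P5 9, P6 3.
P5 gets 10 under Jefferson and 9 under Hamilton.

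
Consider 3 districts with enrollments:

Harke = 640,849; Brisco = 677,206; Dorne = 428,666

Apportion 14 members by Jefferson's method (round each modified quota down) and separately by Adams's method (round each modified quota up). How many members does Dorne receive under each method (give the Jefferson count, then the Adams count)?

3 and 4

Jefferson: Harke 5, Brisco 6, Dorne 3.
Adams: Harke 5, Brisco 5, Dorne 4.
Dorne gets 3 under Jefferson and 4 under Adams.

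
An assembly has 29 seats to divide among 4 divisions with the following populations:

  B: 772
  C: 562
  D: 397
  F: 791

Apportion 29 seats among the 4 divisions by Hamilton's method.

Total 2522; standard divisor 2522/29 ≈ 86.966.
Standard quotas: B 8.877, C 6.462, D 4.565, F 9.096.
Lower quotas: B 8, C 6, D 4, F 9 (sum 27, leaving 2 seats).
Remainders in descending order: B 0.877, D 0.565, C 0.462, F 0.096.
Largest remainders: B, D receive the extra seats.

B 9; C 6; D 5; F 9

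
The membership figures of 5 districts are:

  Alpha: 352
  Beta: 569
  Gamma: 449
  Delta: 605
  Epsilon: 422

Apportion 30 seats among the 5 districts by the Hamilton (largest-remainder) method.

Alpha=4; Beta=7; Gamma=6; Delta=8; Epsilon=5

Total 2397; standard divisor 2397/30 ≈ 79.9.
Standard quotas: Alpha 4.406, Beta 7.121, Gamma 5.620, Delta 7.572, Epsilon 5.282.
Lower quotas: Alpha 4, Beta 7, Gamma 5, Delta 7, Epsilon 5 (sum 28, leaving 2 seats).
Remainders in descending order: Gamma 0.620, Delta 0.572, Alpha 0.406, Epsilon 0.282, Beta 0.121.
Largest remainders: Gamma, Delta receive the extra seats.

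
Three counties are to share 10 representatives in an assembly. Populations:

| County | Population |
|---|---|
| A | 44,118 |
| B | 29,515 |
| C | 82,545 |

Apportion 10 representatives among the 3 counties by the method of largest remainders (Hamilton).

Total 156178; standard divisor 156178/10 ≈ 15617.8.
Standard quotas: A 2.8249, B 1.8898, C 5.2853.
Lower quotas: A 2, B 1, C 5 (sum 8, leaving 2 seats).
Remainders in descending order: B 0.8898, A 0.8249, C 0.2853.
Largest remainders: B, A receive the extra seats.

A 3, B 2, C 5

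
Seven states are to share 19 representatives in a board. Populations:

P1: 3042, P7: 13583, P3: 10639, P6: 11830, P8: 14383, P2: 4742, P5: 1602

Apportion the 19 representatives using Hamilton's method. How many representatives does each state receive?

P1 1; P7 4; P3 3; P6 4; P8 5; P2 1; P5 1

Total 59821; standard divisor 59821/19 ≈ 3148.474.
Standard quotas: P1 0.9662, P7 4.3142, P3 3.3791, P6 3.7574, P8 4.5682, P2 1.5061, P5 0.5088.
Lower quotas: P1 0, P7 4, P3 3, P6 3, P8 4, P2 1, P5 0 (sum 15, leaving 4 seats).
Remainders in descending order: P1 0.9662, P6 0.7574, P8 0.5682, P5 0.5088, P2 0.5061, P3 0.3791, P7 0.3142.
The surplus seats go to P1, P6, P8, P5.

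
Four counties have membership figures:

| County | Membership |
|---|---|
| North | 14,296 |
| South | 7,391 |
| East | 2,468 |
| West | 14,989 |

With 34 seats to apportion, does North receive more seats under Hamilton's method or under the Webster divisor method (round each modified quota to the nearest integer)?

Webster

Hamilton: North 12, South 7, East 2, West 13.
Webster: North 13, South 6, East 2, West 13.
North gets 12 under Hamilton and 13 under Webster.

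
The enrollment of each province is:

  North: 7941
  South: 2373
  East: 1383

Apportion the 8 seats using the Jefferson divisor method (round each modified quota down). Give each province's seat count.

North: 6; South: 1; East: 1

Standard divisor 11697/8 ≈ 1462.125; standard quotas: North 5.431, South 1.623, East 0.946.
Rounding down gives 5, 1, 0 = 6 seats, so the divisor must be adjusted.
With modified divisor 1300: modified quotas North 6.108, South 1.825, East 1.064.
Rounding down: North 6, South 1, East 1 (total 8).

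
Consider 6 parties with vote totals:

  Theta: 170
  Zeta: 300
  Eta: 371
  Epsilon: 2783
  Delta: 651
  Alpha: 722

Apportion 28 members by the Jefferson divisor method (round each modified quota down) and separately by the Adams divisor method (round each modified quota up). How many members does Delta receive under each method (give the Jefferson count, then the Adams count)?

3 and 4

Jefferson: Theta 1, Zeta 1, Eta 2, Epsilon 17, Delta 3, Alpha 4.
Adams: Theta 1, Zeta 2, Eta 2, Epsilon 15, Delta 4, Alpha 4.
Delta gets 3 under Jefferson and 4 under Adams.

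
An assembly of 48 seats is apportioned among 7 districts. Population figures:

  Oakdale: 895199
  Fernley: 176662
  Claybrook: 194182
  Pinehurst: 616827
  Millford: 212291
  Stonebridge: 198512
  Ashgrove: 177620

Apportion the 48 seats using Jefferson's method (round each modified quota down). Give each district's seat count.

Standard divisor 2471293/48 ≈ 51485.271; standard quotas: Oakdale 17.387, Fernley 3.431, Claybrook 3.772, Pinehurst 11.981, Millford 4.123, Stonebridge 3.856, Ashgrove 3.450.
Rounding down gives 17, 3, 3, 11, 4, 3, 3 = 44 seats, so the divisor must be adjusted.
With modified divisor 48000: modified quotas Oakdale 18.650, Fernley 3.680, Claybrook 4.045, Pinehurst 12.851, Millford 4.423, Stonebridge 4.136, Ashgrove 3.700.
Rounding down: Oakdale 18, Fernley 3, Claybrook 4, Pinehurst 12, Millford 4, Stonebridge 4, Ashgrove 3 (total 48).

Oakdale 18; Fernley 3; Claybrook 4; Pinehurst 12; Millford 4; Stonebridge 4; Ashgrove 3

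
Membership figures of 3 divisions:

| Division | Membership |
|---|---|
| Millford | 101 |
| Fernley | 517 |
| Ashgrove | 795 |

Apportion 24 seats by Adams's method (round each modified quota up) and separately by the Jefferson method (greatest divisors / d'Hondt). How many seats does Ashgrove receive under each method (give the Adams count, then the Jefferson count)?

Adams: Millford 2, Fernley 9, Ashgrove 13.
Jefferson: Millford 1, Fernley 9, Ashgrove 14.
Ashgrove gets 13 under Adams and 14 under Jefferson.

13 and 14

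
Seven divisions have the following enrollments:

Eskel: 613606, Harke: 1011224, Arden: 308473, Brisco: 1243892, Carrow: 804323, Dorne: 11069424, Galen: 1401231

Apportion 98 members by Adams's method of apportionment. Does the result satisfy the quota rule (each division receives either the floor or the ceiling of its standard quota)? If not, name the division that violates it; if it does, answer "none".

Dorne

Standard quotas: Eskel 3.655, Harke 6.024, Arden 1.837, Brisco 7.409, Carrow 4.791, Dorne 65.937, Galen 8.347.
Adams allocation: Eskel 4, Harke 6, Arden 2, Brisco 8, Carrow 5, Dorne 64, Galen 9.
Dorne has quota 65.937 (lower 65, upper 66) but receives 64 — outside the quota interval.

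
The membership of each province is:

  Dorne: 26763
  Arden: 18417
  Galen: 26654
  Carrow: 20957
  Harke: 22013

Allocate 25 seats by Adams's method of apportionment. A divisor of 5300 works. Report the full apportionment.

With modified divisor 5300: modified quotas Dorne 5.050, Arden 3.475, Galen 5.029, Carrow 3.954, Harke 4.153.
Rounding up: Dorne 6, Arden 4, Galen 6, Carrow 4, Harke 5 (total 25).

Dorne 6, Arden 4, Galen 6, Carrow 4, Harke 5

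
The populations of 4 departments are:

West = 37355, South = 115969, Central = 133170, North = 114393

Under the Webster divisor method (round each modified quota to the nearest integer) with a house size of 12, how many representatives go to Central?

4

Standard divisor 400887/12 ≈ 33407.25; standard quotas: West 1.118, South 3.471, Central 3.986, North 3.424.
Rounding to the nearest integer gives 1, 3, 4, 3 = 11 seats, so the divisor must be adjusted.
With modified divisor 32900: modified quotas West 1.135, South 3.525, Central 4.048, North 3.477.
Rounding to the nearest integer: West 1, South 4, Central 4, North 3 (total 12).
Central receives 4.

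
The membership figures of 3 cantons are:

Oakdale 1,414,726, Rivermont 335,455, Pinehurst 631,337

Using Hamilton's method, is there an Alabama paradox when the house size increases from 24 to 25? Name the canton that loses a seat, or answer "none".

At 24 seats: Oakdale 14, Rivermont 4, Pinehurst 6.
At 25 seats: Oakdale 15, Rivermont 3, Pinehurst 7.
Rivermont drops from 4 to 3.

Rivermont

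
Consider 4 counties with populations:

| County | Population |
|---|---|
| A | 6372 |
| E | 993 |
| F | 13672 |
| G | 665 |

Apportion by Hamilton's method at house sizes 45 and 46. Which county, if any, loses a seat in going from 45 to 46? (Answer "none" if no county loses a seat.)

At 45 seats: A 13, E 2, F 28, G 2.
At 46 seats: A 14, E 2, F 29, G 1.
G drops from 2 to 1.

G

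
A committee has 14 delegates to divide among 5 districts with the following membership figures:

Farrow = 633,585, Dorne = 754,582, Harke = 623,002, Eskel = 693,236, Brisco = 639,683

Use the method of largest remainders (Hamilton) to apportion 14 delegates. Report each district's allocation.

Farrow=3, Dorne=3, Harke=2, Eskel=3, Brisco=3

Standard divisor: 3344088 ÷ 14 ≈ 238863.429.
Standard quotas: Farrow 2.6525, Dorne 3.1591, Harke 2.6082, Eskel 2.9022, Brisco 2.6780.
Lower quotas: Farrow 2, Dorne 3, Harke 2, Eskel 2, Brisco 2 (sum 11, leaving 3 seats).
Remainders in descending order: Eskel 0.9022, Brisco 0.6780, Farrow 0.6525, Harke 0.6082, Dorne 0.1591.
Largest remainders: Eskel, Brisco, Farrow receive the extra seats.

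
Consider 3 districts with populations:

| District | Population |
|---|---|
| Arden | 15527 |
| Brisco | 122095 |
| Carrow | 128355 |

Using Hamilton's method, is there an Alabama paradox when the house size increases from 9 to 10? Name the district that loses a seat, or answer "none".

Arden

At 9 seats: Arden 1, Brisco 4, Carrow 4.
At 10 seats: Arden 0, Brisco 5, Carrow 5.
Arden drops from 1 to 0.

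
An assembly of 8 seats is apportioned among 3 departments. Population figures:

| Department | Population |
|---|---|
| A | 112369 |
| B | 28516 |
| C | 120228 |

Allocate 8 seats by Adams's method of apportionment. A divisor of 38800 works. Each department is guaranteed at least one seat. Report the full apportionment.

A 3; B 1; C 4

With modified divisor 38800: modified quotas A 2.896, B 0.735, C 3.099.
Rounding up: A 3, B 1, C 4 (total 8).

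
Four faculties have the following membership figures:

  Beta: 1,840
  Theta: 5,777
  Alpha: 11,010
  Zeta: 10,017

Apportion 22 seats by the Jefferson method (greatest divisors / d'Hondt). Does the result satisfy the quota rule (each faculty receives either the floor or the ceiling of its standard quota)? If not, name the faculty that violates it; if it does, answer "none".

Standard quotas: Beta 1.413, Theta 4.437, Alpha 8.456, Zeta 7.694.
Jefferson allocation: Beta 1, Theta 4, Alpha 9, Zeta 8.
Every allocation lies between the lower and upper quota.

none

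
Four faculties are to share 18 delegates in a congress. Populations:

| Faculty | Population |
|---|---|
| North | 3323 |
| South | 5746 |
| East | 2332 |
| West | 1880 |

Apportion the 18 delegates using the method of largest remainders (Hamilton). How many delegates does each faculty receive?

North 4, South 8, East 3, West 3

Total 13281; standard divisor 13281/18 ≈ 737.833.
Standard quotas: North 4.5037, South 7.7877, East 3.1606, West 2.5480.
Lower quotas: North 4, South 7, East 3, West 2 (sum 16, leaving 2 seats).
Remainders in descending order: South 0.7877, West 0.5480, North 0.5037, East 0.1606.
The surplus seats go to South, West.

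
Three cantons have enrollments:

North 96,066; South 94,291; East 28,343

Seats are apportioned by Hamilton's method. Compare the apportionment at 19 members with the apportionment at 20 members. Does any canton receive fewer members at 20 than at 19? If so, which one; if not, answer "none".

At 19 seats: North 8, South 8, East 3.
At 20 seats: North 9, South 9, East 2.
East drops from 3 to 2.

East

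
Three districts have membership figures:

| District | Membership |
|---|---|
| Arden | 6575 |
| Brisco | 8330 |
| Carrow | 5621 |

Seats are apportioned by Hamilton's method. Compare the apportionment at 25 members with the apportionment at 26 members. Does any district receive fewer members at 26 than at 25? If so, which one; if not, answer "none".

At 25 seats: Arden 8, Brisco 10, Carrow 7.
At 26 seats: Arden 8, Brisco 11, Carrow 7.
No district's allocation decreased.

none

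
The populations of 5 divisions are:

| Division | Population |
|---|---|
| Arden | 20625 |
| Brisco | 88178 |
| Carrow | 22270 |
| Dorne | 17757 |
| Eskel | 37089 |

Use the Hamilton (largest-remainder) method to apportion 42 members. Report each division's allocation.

Arden 5; Brisco 20; Carrow 5; Dorne 4; Eskel 8

Total 185919; standard divisor 185919/42 ≈ 4426.643.
Standard quotas: Arden 4.6593, Brisco 19.9198, Carrow 5.0309, Dorne 4.0114, Eskel 8.3786.
Lower quotas: Arden 4, Brisco 19, Carrow 5, Dorne 4, Eskel 8 (sum 40, leaving 2 seats).
Remainders in descending order: Brisco 0.9198, Arden 0.6593, Eskel 0.3786, Carrow 0.0309, Dorne 0.0114.
The surplus seats go to Brisco, Arden.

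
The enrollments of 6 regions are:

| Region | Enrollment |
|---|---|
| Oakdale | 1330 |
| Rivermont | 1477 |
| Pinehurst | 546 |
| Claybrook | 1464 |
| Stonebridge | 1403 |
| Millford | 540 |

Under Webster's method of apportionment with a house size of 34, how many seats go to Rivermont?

Standard divisor 6760/34 ≈ 198.824; standard quotas: Oakdale 6.689, Rivermont 7.429, Pinehurst 2.746, Claybrook 7.363, Stonebridge 7.057, Millford 2.716.
Rounding to the nearest integer gives Oakdale 7, Rivermont 7, Pinehurst 3, Claybrook 7, Stonebridge 7, Millford 3 — total 34, matching the house size, so no adjustment is needed.
Rivermont receives 7.

7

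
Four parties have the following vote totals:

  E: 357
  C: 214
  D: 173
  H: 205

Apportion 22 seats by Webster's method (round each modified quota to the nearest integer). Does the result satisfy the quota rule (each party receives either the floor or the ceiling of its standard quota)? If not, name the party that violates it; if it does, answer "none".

Standard quotas: E 8.276, C 4.961, D 4.011, H 4.752.
Webster allocation: E 8, C 5, D 4, H 5.
Every allocation lies between the lower and upper quota.

none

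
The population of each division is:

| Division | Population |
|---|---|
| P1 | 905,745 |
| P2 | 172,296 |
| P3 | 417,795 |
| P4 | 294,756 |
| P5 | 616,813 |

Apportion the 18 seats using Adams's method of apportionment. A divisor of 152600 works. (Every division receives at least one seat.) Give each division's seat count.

P1 6, P2 2, P3 3, P4 2, P5 5

With modified divisor 152600: modified quotas P1 5.935, P2 1.129, P3 2.738, P4 1.932, P5 4.042.
Rounding up: P1 6, P2 2, P3 3, P4 2, P5 5 (total 18).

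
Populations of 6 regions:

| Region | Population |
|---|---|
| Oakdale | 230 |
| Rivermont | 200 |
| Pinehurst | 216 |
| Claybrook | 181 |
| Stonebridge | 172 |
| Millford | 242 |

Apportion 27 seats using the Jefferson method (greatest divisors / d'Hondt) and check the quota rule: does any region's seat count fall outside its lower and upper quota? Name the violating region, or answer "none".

none

Standard quotas: Oakdale 5.004, Rivermont 4.351, Pinehurst 4.699, Claybrook 3.938, Stonebridge 3.742, Millford 5.265.
Jefferson allocation: Oakdale 5, Rivermont 4, Pinehurst 5, Claybrook 4, Stonebridge 4, Millford 5.
Every allocation lies between the lower and upper quota.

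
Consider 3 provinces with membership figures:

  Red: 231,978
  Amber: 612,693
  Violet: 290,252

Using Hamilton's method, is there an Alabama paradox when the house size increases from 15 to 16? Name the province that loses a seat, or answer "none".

none

At 15 seats: Red 3, Amber 8, Violet 4.
At 16 seats: Red 3, Amber 9, Violet 4.
No province's allocation decreased.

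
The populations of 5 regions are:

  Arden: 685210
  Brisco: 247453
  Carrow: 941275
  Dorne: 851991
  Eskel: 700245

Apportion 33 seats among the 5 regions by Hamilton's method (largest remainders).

Arden=7; Brisco=2; Carrow=9; Dorne=8; Eskel=7

The standard divisor is 3426174/33 ≈ 103823.455.
Standard quotas: Arden 6.5998, Brisco 2.3834, Carrow 9.0661, Dorne 8.2062, Eskel 6.7446.
Lower quotas: Arden 6, Brisco 2, Carrow 9, Dorne 8, Eskel 6 (sum 31, leaving 2 seats).
Remainders in descending order: Eskel 0.7446, Arden 0.5998, Brisco 0.3834, Dorne 0.2062, Carrow 0.0661.
Largest remainders: Eskel, Arden receive the extra seats.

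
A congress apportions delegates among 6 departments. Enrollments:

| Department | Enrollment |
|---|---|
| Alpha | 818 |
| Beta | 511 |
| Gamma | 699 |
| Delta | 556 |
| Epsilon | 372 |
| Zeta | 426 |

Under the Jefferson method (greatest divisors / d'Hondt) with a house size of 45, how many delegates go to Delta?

7

Standard divisor 3382/45 ≈ 75.156; standard quotas: Alpha 10.884, Beta 6.799, Gamma 9.301, Delta 7.398, Epsilon 4.950, Zeta 5.668.
Rounding down gives 10, 6, 9, 7, 4, 5 = 41 seats, so the divisor must be adjusted.
With modified divisor 70.5: modified quotas Alpha 11.603, Beta 7.248, Gamma 9.915, Delta 7.887, Epsilon 5.277, Zeta 6.043.
Rounding down: Alpha 11, Beta 7, Gamma 9, Delta 7, Epsilon 5, Zeta 6 (total 45).
Delta receives 7.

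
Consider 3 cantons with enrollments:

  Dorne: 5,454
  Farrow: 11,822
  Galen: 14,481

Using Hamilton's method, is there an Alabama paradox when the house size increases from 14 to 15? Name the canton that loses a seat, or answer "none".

Dorne

At 14 seats: Dorne 3, Farrow 5, Galen 6.
At 15 seats: Dorne 2, Farrow 6, Galen 7.
Dorne drops from 3 to 2.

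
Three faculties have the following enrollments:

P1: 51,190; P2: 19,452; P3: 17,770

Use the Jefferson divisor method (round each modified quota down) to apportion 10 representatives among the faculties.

P1 6, P2 2, P3 2

Standard divisor 88412/10 ≈ 8841.2; standard quotas: P1 5.790, P2 2.200, P3 2.010.
Rounding down gives 5, 2, 2 = 9 seats, so the divisor must be adjusted.
With modified divisor 7900: modified quotas P1 6.480, P2 2.462, P3 2.249.
Rounding down: P1 6, P2 2, P3 2 (total 10).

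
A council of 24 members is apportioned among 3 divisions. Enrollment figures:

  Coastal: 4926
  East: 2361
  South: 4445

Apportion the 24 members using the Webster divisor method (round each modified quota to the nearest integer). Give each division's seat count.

Coastal 10, East 5, South 9

Standard divisor 11732/24 ≈ 488.833; standard quotas: Coastal 10.077, East 4.830, South 9.093.
Rounding to the nearest integer gives Coastal 10, East 5, South 9 — total 24, matching the house size, so no adjustment is needed.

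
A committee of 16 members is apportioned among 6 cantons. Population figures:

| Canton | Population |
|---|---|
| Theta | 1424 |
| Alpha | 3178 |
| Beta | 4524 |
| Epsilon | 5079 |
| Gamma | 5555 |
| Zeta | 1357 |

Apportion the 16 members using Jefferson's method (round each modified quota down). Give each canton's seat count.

Standard divisor 21117/16 ≈ 1319.812; standard quotas: Theta 1.079, Alpha 2.408, Beta 3.428, Epsilon 3.848, Gamma 4.209, Zeta 1.028.
Rounding down gives 1, 2, 3, 3, 4, 1 = 14 seats, so the divisor must be adjusted.
With modified divisor 1120: modified quotas Theta 1.271, Alpha 2.837, Beta 4.039, Epsilon 4.535, Gamma 4.960, Zeta 1.212.
Rounding down: Theta 1, Alpha 2, Beta 4, Epsilon 4, Gamma 4, Zeta 1 (total 16).

Theta: 1; Alpha: 2; Beta: 4; Epsilon: 4; Gamma: 4; Zeta: 1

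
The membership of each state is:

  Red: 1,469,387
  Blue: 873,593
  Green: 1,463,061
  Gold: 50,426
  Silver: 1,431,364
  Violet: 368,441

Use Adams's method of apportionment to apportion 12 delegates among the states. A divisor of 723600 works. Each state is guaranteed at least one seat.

Red 3, Blue 2, Green 3, Gold 1, Silver 2, Violet 1

With modified divisor 723600: modified quotas Red 2.031, Blue 1.207, Green 2.022, Gold 0.070, Silver 1.978, Violet 0.509.
Rounding up: Red 3, Blue 2, Green 3, Gold 1, Silver 2, Violet 1 (total 12).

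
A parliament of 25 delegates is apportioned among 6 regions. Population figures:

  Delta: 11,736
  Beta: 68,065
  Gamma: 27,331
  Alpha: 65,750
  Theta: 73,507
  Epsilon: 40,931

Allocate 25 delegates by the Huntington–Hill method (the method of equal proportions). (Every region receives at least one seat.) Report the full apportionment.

With divisor 11579: modified quotas Delta 1.014, Beta 5.878, Gamma 2.360, Alpha 5.678, Theta 6.348, Epsilon 3.535.
Geometric-mean thresholds: Delta √(1·2)=1.414, Beta √(5·6)=5.477, Gamma √(2·3)=2.449, Alpha √(5·6)=5.477, Theta √(6·7)=6.481, Epsilon √(3·4)=3.464.
Each quota rounded against its threshold gives Delta 1, Beta 6, Gamma 2, Alpha 6, Theta 6, Epsilon 4 (total 25).

Delta=1; Beta=6; Gamma=2; Alpha=6; Theta=6; Epsilon=4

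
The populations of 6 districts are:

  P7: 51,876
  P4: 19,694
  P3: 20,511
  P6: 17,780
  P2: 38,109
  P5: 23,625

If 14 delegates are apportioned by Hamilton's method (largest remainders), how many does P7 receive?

Standard divisor: 171595 ÷ 14 ≈ 12256.786.
Standard quotas: P7 4.2324, P4 1.6068, P3 1.6734, P6 1.4506, P2 3.1092, P5 1.9275.
Lower quotas: P7 4, P4 1, P3 1, P6 1, P2 3, P5 1 (sum 11, leaving 3 seats).
Remainders in descending order: P5 0.9275, P3 0.6734, P4 0.6068, P6 0.4506, P7 0.2324, P2 0.1092.
The surplus seats go to P5, P3, P4.
P7 receives 4.

4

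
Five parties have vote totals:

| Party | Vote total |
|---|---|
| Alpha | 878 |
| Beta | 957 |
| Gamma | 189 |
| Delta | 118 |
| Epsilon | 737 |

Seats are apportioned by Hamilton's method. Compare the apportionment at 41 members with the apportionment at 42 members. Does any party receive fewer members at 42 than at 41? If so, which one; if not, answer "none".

At 41 seats: Alpha 12, Beta 14, Gamma 3, Delta 2, Epsilon 10.
At 42 seats: Alpha 13, Beta 14, Gamma 3, Delta 1, Epsilon 11.
Delta drops from 2 to 1.

Delta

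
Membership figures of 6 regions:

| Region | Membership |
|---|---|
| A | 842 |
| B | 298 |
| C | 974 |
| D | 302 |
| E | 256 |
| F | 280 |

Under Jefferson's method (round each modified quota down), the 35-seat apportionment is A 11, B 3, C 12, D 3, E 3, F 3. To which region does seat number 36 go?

D

Priority for the next seat is population ÷ (current seats + 1).
Priorities: A 70.167, B 74.500, C 74.923, D 75.500, E 64.000, F 70.000.
Highest priority: D.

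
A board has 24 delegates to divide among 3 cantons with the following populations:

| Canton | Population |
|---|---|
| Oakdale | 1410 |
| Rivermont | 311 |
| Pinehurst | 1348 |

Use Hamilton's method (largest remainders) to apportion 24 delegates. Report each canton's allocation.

Oakdale: 11, Rivermont: 2, Pinehurst: 11

Standard divisor: 3069 ÷ 24 ≈ 127.875.
Standard quotas: Oakdale 11.026, Rivermont 2.432, Pinehurst 10.542.
Lower quotas: Oakdale 11, Rivermont 2, Pinehurst 10 (sum 23, leaving 1 seat).
Remainders in descending order: Pinehurst 0.542, Rivermont 0.432, Oakdale 0.026.
The surplus seat goes to Pinehurst.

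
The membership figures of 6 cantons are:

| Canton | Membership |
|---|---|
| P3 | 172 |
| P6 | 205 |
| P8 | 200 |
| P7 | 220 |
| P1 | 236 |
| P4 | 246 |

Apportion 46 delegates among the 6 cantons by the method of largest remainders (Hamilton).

P3 6, P6 7, P8 7, P7 8, P1 9, P4 9

The standard divisor is 1279/46 ≈ 27.804.
Standard quotas: P3 6.186, P6 7.373, P8 7.193, P7 7.912, P1 8.488, P4 8.848.
Lower quotas: P3 6, P6 7, P8 7, P7 7, P1 8, P4 8 (sum 43, leaving 3 seats).
Remainders in descending order: P7 0.912, P4 0.848, P1 0.488, P6 0.373, P8 0.193, P3 0.186.
Largest remainders: P7, P4, P1 receive the extra seats.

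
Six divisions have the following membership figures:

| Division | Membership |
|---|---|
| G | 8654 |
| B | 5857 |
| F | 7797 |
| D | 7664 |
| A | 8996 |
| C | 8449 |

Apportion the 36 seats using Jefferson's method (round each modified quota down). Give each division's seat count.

Standard divisor 47417/36 ≈ 1317.139; standard quotas: G 6.570, B 4.447, F 5.920, D 5.819, A 6.830, C 6.415.
Rounding down gives 6, 4, 5, 5, 6, 6 = 32 seats, so the divisor must be adjusted.
With modified divisor 1220: modified quotas G 7.093, B 4.801, F 6.391, D 6.282, A 7.374, C 6.925.
Rounding down: G 7, B 4, F 6, D 6, A 7, C 6 (total 36).

G 7, B 4, F 6, D 6, A 7, C 6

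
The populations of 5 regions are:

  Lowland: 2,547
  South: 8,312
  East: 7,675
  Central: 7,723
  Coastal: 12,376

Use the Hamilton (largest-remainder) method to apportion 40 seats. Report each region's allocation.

Total 38633; standard divisor 38633/40 ≈ 965.825.
Standard quotas: Lowland 2.6371, South 8.6061, East 7.9466, Central 7.9963, Coastal 12.8139.
Lower quotas: Lowland 2, South 8, East 7, Central 7, Coastal 12 (sum 36, leaving 4 seats).
Remainders in descending order: Central 0.9963, East 0.9466, Coastal 0.8139, Lowland 0.6371, South 0.6061.
Largest remainders: Central, East, Coastal, Lowland receive the extra seats.

Lowland: 3, South: 8, East: 8, Central: 8, Coastal: 13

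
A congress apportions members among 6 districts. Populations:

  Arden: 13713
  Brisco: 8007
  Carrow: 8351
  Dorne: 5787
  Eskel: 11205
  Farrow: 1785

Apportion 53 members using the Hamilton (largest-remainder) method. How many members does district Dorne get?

Total 48848; standard divisor 48848/53 ≈ 921.66.
Standard quotas: Arden 14.8786, Brisco 8.6876, Carrow 9.0608, Dorne 6.2789, Eskel 12.1574, Farrow 1.9367.
Lower quotas: Arden 14, Brisco 8, Carrow 9, Dorne 6, Eskel 12, Farrow 1 (sum 50, leaving 3 seats).
Remainders in descending order: Farrow 0.9367, Arden 0.8786, Brisco 0.6876, Dorne 0.2789, Eskel 0.1574, Carrow 0.0608.
Largest remainders: Farrow, Arden, Brisco receive the extra seats.
Dorne receives 6.

6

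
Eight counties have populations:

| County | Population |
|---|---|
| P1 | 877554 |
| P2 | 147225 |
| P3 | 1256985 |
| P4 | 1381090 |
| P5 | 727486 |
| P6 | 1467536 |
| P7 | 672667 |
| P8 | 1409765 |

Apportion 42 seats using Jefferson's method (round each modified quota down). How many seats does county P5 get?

Standard divisor 7940308/42 ≈ 189054.952; standard quotas: P1 4.642, P2 0.779, P3 6.649, P4 7.305, P5 3.848, P6 7.762, P7 3.558, P8 7.457.
Rounding down gives 4, 0, 6, 7, 3, 7, 3, 7 = 37 seats, so the divisor must be adjusted.
With modified divisor 174100: modified quotas P1 5.041, P2 0.846, P3 7.220, P4 7.933, P5 4.179, P6 8.429, P7 3.864, P8 8.097.
Rounding down: P1 5, P2 0, P3 7, P4 7, P5 4, P6 8, P7 3, P8 8 (total 42).
P5 receives 4.

4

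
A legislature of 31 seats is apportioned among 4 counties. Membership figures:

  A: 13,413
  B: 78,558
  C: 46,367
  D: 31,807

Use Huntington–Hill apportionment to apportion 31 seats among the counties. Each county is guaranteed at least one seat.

With divisor 5470: modified quotas A 2.452, B 14.362, C 8.477, D 5.815.
Geometric-mean thresholds: A √(2·3)=2.449, B √(14·15)=14.491, C √(8·9)=8.485, D √(5·6)=5.477.
Each quota rounded against its threshold gives A 3, B 14, C 8, D 6 (total 31).

A: 3, B: 14, C: 8, D: 6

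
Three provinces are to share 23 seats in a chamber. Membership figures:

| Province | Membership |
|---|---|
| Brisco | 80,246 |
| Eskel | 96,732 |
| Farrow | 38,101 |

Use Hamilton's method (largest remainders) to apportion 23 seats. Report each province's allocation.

Brisco 9, Eskel 10, Farrow 4

The standard divisor is 215079/23 ≈ 9351.261.
Standard quotas: Brisco 8.5813, Eskel 10.3443, Farrow 4.0744.
Lower quotas: Brisco 8, Eskel 10, Farrow 4 (sum 22, leaving 1 seat).
Remainders in descending order: Brisco 0.5813, Eskel 0.3443, Farrow 0.0744.
The surplus seat goes to Brisco.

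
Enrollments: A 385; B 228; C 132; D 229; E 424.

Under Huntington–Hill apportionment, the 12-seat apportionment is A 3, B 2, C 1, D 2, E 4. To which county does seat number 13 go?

A

Priority for the next seat is population ÷ (√(s·(s+1))).
Priorities: A 111.140, B 93.081, C 93.338, D 93.489, E 94.809.
Highest priority: A.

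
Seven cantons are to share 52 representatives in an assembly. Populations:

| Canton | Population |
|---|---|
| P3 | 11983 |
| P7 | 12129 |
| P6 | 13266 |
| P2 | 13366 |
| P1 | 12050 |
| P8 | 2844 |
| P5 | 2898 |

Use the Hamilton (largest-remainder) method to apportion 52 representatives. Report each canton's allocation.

P3 9, P7 10, P6 10, P2 10, P1 9, P8 2, P5 2

Standard divisor: 68536 ÷ 52 = 1318.
Standard quotas: P3 9.0918, P7 9.2026, P6 10.0653, P2 10.1411, P1 9.1426, P8 2.1578, P5 2.1988.
Lower quotas: P3 9, P7 9, P6 10, P2 10, P1 9, P8 2, P5 2 (sum 51, leaving 1 seat).
Remainders in descending order: P7 0.2026, P5 0.1988, P8 0.1578, P1 0.1426, P2 0.1411, P3 0.0918, P6 0.0653.
Largest remainder: P7 receives the extra seat.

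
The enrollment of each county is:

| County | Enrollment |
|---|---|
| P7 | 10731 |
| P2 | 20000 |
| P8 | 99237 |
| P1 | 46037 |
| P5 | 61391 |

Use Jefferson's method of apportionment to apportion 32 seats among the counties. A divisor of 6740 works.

P7 1; P2 2; P8 14; P1 6; P5 9

With modified divisor 6740: modified quotas P7 1.592, P2 2.967, P8 14.724, P1 6.830, P5 9.108.
Rounding down: P7 1, P2 2, P8 14, P1 6, P5 9 (total 32).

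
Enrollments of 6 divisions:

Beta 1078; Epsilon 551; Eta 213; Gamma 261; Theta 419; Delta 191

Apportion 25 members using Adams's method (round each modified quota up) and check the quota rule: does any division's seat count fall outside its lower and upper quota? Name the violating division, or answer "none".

Standard quotas: Beta 9.934, Epsilon 5.077, Eta 1.963, Gamma 2.405, Theta 3.861, Delta 1.760.
Adams allocation: Beta 9, Epsilon 5, Eta 2, Gamma 3, Theta 4, Delta 2.
Every allocation lies between the lower and upper quota.

none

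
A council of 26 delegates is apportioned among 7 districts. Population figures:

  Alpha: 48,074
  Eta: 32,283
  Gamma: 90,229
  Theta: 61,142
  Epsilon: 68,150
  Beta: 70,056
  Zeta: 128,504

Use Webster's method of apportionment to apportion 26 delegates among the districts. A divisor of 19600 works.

With modified divisor 19600: modified quotas Alpha 2.453, Eta 1.647, Gamma 4.604, Theta 3.119, Epsilon 3.477, Beta 3.574, Zeta 6.556.
Rounding to the nearest integer: Alpha 2, Eta 2, Gamma 5, Theta 3, Epsilon 3, Beta 4, Zeta 7 (total 26).

Alpha 2, Eta 2, Gamma 5, Theta 3, Epsilon 3, Beta 4, Zeta 7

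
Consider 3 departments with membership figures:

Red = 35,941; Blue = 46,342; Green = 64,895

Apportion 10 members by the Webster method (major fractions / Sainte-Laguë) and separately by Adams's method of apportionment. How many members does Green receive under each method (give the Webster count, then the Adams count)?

Webster: Red 2, Blue 3, Green 5.
Adams: Red 3, Blue 3, Green 4.
Green gets 5 under Webster and 4 under Adams.

5 and 4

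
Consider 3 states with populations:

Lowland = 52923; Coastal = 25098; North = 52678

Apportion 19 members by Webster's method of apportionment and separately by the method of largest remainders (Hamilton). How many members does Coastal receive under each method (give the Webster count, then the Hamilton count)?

Webster: Lowland 8, Coastal 4, North 7.
Hamilton: Lowland 8, Coastal 3, North 8.
Coastal gets 4 under Webster and 3 under Hamilton.

4 and 3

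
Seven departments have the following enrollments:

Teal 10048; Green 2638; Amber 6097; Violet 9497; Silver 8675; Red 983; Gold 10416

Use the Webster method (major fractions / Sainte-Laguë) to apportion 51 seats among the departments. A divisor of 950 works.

Teal: 11, Green: 3, Amber: 6, Violet: 10, Silver: 9, Red: 1, Gold: 11

With modified divisor 950: modified quotas Teal 10.577, Green 2.777, Amber 6.418, Violet 9.997, Silver 9.132, Red 1.035, Gold 10.964.
Rounding to the nearest integer: Teal 11, Green 3, Amber 6, Violet 10, Silver 9, Red 1, Gold 11 (total 51).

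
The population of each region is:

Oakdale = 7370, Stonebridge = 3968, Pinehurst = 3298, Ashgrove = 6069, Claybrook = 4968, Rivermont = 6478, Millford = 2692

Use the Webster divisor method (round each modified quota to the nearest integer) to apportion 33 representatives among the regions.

Oakdale 7; Stonebridge 4; Pinehurst 3; Ashgrove 6; Claybrook 5; Rivermont 6; Millford 2

Standard divisor 34843/33 ≈ 1055.848; standard quotas: Oakdale 6.980, Stonebridge 3.758, Pinehurst 3.124, Ashgrove 5.748, Claybrook 4.705, Rivermont 6.135, Millford 2.550.
Rounding to the nearest integer gives 7, 4, 3, 6, 5, 6, 3 = 34 seats, so the divisor must be adjusted.
With modified divisor 1090: modified quotas Oakdale 6.761, Stonebridge 3.640, Pinehurst 3.026, Ashgrove 5.568, Claybrook 4.558, Rivermont 5.943, Millford 2.470.
Rounding to the nearest integer: Oakdale 7, Stonebridge 4, Pinehurst 3, Ashgrove 6, Claybrook 5, Rivermont 6, Millford 2 (total 33).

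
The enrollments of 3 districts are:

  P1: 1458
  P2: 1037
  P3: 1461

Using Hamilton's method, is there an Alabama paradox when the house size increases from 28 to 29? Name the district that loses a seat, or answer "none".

At 28 seats: P1 10, P2 7, P3 11.
At 29 seats: P1 11, P2 7, P3 11.
No district's allocation decreased.

none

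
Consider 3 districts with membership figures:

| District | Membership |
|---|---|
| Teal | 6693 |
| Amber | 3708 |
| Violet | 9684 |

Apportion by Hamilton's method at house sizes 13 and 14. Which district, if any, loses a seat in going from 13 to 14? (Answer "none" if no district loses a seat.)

At 13 seats: Teal 4, Amber 3, Violet 6.
At 14 seats: Teal 5, Amber 2, Violet 7.
Amber drops from 3 to 2.

Amber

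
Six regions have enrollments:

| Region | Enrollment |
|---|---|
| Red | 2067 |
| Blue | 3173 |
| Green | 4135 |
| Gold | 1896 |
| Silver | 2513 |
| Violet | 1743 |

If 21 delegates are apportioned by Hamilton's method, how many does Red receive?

The standard divisor is 15527/21 ≈ 739.381.
Standard quotas: Red 2.796, Blue 4.291, Green 5.593, Gold 2.564, Silver 3.399, Violet 2.357.
Lower quotas: Red 2, Blue 4, Green 5, Gold 2, Silver 3, Violet 2 (sum 18, leaving 3 seats).
Remainders in descending order: Red 0.796, Green 0.593, Gold 0.564, Silver 0.399, Violet 0.357, Blue 0.291.
Largest remainders: Red, Green, Gold receive the extra seats.
Red receives 3.

3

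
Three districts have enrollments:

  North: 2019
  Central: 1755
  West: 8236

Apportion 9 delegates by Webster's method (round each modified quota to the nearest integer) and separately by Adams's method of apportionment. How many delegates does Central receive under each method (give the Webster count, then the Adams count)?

1 and 2

Webster: North 2, Central 1, West 6.
Adams: North 2, Central 2, West 5.
Central gets 1 under Webster and 2 under Adams.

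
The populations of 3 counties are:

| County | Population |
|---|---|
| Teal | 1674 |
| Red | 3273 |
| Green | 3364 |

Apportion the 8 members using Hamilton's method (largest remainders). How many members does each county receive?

The standard divisor is 8311/8 ≈ 1038.875.
Standard quotas: Teal 1.611, Red 3.151, Green 3.238.
Lower quotas: Teal 1, Red 3, Green 3 (sum 7, leaving 1 seat).
Remainders in descending order: Teal 0.611, Green 0.238, Red 0.151.
The surplus seat goes to Teal.

Teal 2; Red 3; Green 3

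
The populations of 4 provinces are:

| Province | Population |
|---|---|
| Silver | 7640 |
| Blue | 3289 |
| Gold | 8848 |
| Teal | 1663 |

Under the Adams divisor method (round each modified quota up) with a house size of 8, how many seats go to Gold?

3

Standard divisor 21440/8 ≈ 2680; standard quotas: Silver 2.851, Blue 1.227, Gold 3.301, Teal 0.621.
Rounding up gives 3, 2, 4, 1 = 10 seats, so the divisor must be adjusted.
With modified divisor 3600: modified quotas Silver 2.122, Blue 0.914, Gold 2.458, Teal 0.462.
Rounding up: Silver 3, Blue 1, Gold 3, Teal 1 (total 8).
Gold receives 3.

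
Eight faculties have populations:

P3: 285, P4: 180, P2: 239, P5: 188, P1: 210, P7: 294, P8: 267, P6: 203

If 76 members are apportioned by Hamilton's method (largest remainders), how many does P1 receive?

The standard divisor is 1866/76 ≈ 24.553.
Standard quotas: P3 11.608, P4 7.331, P2 9.734, P5 7.657, P1 8.553, P7 11.974, P8 10.875, P6 8.268.
Lower quotas: P3 11, P4 7, P2 9, P5 7, P1 8, P7 11, P8 10, P6 8 (sum 71, leaving 5 seats).
Remainders in descending order: P7 0.974, P8 0.875, P2 0.734, P5 0.657, P3 0.608, P1 0.553, P4 0.331, P6 0.268.
Largest remainders: P7, P8, P2, P5, P3 receive the extra seats.
P1 receives 8.

8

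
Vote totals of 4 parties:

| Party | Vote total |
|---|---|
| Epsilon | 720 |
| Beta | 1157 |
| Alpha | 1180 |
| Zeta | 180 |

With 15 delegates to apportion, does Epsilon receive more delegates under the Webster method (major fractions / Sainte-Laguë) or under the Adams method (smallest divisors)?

Webster: Epsilon 3, Beta 5, Alpha 6, Zeta 1.
Adams: Epsilon 4, Beta 5, Alpha 5, Zeta 1.
Epsilon gets 3 under Webster and 4 under Adams.

Adams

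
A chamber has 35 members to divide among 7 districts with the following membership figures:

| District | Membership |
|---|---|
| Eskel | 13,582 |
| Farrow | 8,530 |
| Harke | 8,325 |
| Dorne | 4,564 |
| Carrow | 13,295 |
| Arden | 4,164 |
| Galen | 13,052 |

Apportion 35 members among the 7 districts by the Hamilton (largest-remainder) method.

Eskel 7, Farrow 5, Harke 5, Dorne 2, Carrow 7, Arden 2, Galen 7

Total 65512; standard divisor 65512/35 ≈ 1871.771.
Standard quotas: Eskel 7.2562, Farrow 4.5572, Harke 4.4477, Dorne 2.4383, Carrow 7.1029, Arden 2.2246, Galen 6.9731.
Lower quotas: Eskel 7, Farrow 4, Harke 4, Dorne 2, Carrow 7, Arden 2, Galen 6 (sum 32, leaving 3 seats).
Remainders in descending order: Galen 0.9731, Farrow 0.5572, Harke 0.4477, Dorne 0.4383, Eskel 0.2562, Arden 0.2246, Carrow 0.1029.
Largest remainders: Galen, Farrow, Harke receive the extra seats.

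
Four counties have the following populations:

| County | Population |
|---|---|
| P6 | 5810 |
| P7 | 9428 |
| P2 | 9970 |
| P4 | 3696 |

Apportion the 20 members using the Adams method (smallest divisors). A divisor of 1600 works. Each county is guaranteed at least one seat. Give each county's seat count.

With modified divisor 1600: modified quotas P6 3.631, P7 5.893, P2 6.231, P4 2.310.
Rounding up: P6 4, P7 6, P2 7, P4 3 (total 20).

P6: 4, P7: 6, P2: 7, P4: 3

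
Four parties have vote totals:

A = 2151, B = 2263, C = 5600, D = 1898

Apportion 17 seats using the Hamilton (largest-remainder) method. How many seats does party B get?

Standard divisor: 11912 ÷ 17 ≈ 700.706.
Standard quotas: A 3.0698, B 3.2296, C 7.9919, D 2.7087.
Lower quotas: A 3, B 3, C 7, D 2 (sum 15, leaving 2 seats).
Remainders in descending order: C 0.9919, D 0.7087, B 0.2296, A 0.0698.
Largest remainders: C, D receive the extra seats.
B receives 3.

3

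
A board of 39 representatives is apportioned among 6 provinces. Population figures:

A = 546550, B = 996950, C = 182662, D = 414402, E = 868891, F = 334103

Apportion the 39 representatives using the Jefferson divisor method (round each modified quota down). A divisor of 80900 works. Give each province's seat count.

A 6, B 12, C 2, D 5, E 10, F 4

With modified divisor 80900: modified quotas A 6.756, B 12.323, C 2.258, D 5.122, E 10.740, F 4.130.
Rounding down: A 6, B 12, C 2, D 5, E 10, F 4 (total 39).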